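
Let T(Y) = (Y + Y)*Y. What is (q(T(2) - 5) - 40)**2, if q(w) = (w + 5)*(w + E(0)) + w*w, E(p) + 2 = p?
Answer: 529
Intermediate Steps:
E(p) = -2 + p
T(Y) = 2*Y**2 (T(Y) = (2*Y)*Y = 2*Y**2)
q(w) = w**2 + (-2 + w)*(5 + w) (q(w) = (w + 5)*(w + (-2 + 0)) + w*w = (5 + w)*(w - 2) + w**2 = (5 + w)*(-2 + w) + w**2 = (-2 + w)*(5 + w) + w**2 = w**2 + (-2 + w)*(5 + w))
(q(T(2) - 5) - 40)**2 = ((-10 + 2*(2*2**2 - 5)**2 + 3*(2*2**2 - 5)) - 40)**2 = ((-10 + 2*(2*4 - 5)**2 + 3*(2*4 - 5)) - 40)**2 = ((-10 + 2*(8 - 5)**2 + 3*(8 - 5)) - 40)**2 = ((-10 + 2*3**2 + 3*3) - 40)**2 = ((-10 + 2*9 + 9) - 40)**2 = ((-10 + 18 + 9) - 40)**2 = (17 - 40)**2 = (-23)**2 = 529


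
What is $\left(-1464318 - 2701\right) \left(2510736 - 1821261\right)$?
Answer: $-1011472925025$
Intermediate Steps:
$\left(-1464318 - 2701\right) \left(2510736 - 1821261\right) = \left(-1467019\right) 689475 = -1011472925025$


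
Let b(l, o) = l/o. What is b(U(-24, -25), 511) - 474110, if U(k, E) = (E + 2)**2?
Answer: -242269681/511 ≈ -4.7411e+5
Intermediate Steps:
U(k, E) = (2 + E)**2
b(U(-24, -25), 511) - 474110 = (2 - 25)**2/511 - 474110 = (-23)**2*(1/511) - 474110 = 529*(1/511) - 474110 = 529/511 - 474110 = -242269681/511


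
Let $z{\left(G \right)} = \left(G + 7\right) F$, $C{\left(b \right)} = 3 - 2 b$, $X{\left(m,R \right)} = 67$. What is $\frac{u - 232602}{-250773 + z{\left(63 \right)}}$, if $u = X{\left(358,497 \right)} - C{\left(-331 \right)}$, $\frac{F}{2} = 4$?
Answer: $\frac{4400}{4721} \approx 0.93201$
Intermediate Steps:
$F = 8$ ($F = 2 \cdot 4 = 8$)
$z{\left(G \right)} = 56 + 8 G$ ($z{\left(G \right)} = \left(G + 7\right) 8 = \left(7 + G\right) 8 = 56 + 8 G$)
$u = -598$ ($u = 67 - \left(3 - -662\right) = 67 - \left(3 + 662\right) = 67 - 665 = -598$)
$\frac{u - 232602}{-250773 + z{\left(63 \right)}} = \frac{-598 - 232602}{-250773 + \left(56 + 8 \cdot 63\right)} = - \frac{233200}{-250773 + \left(56 + 504\right)} = - \frac{233200}{-250773 + 560} = - \frac{233200}{-250213} = \left(-233200\right) \left(- \frac{1}{250213}\right) = \frac{4400}{4721}$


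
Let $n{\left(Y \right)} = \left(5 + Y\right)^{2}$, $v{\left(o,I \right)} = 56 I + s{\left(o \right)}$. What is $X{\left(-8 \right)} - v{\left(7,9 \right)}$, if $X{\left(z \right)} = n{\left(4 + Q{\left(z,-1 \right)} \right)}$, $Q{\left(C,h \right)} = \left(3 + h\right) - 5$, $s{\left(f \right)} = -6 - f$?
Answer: $-455$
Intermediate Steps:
$Q{\left(C,h \right)} = -2 + h$
$v{\left(o,I \right)} = -6 - o + 56 I$ ($v{\left(o,I \right)} = 56 I - \left(6 + o\right) = -6 - o + 56 I$)
$X{\left(z \right)} = 36$ ($X{\left(z \right)} = \left(5 + \left(4 - 3\right)\right)^{2} = \left(5 + 1\right)^{2} = 6^{2} = 36$)
$X{\left(-8 \right)} - v{\left(7,9 \right)} = 36 - \left(-6 - 7 + 56 \cdot 9\right) = 36 - \left(-6 - 7 + 504\right) = 36 - 491 = -455$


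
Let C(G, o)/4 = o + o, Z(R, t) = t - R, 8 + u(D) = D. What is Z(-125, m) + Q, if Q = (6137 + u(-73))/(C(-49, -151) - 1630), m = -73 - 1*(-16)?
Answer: 93464/1419 ≈ 65.866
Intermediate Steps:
u(D) = -8 + D
m = -57 (m = -73 + 16 = -57)
C(G, o) = 8*o (C(G, o) = 4*(o + o) = 4*(2*o) = 8*o)
Q = -3028/1419 (Q = (6137 + (-8 - 73))/(8*(-151) - 1630) = (6137 - 81)/(-1208 - 1630) = 6056/(-2838) = 6056*(-1/2838) = -3028/1419 ≈ -2.1339)
Z(-125, m) + Q = (-57 - 1*(-125)) - 3028/1419 = (-57 + 125) - 3028/1419 = 68 - 3028/1419 = 93464/1419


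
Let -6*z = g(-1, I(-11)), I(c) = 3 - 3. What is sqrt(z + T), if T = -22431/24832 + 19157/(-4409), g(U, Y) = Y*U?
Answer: I*sqrt(245743002680719)/6842768 ≈ 2.2909*I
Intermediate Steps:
I(c) = 0
g(U, Y) = U*Y
z = 0 (z = -(-1)*0/6 = -1/6*0 = 0)
T = -574604903/109484288 (T = -22431*1/24832 + 19157*(-1/4409) = -22431/24832 - 19157/4409 = -574604903/109484288 ≈ -5.2483)
sqrt(z + T) = sqrt(0 - 574604903/109484288) = sqrt(-574604903/109484288) = I*sqrt(245743002680719)/6842768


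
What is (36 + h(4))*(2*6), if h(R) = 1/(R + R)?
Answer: 867/2 ≈ 433.50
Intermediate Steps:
h(R) = 1/(2*R)
(36 + h(4))*(2*6) = (36 + (½)/4)*(2*6) = (36 + (½)*(¼))*12 = (36 + ⅛)*12 = (289/8)*12 = 867/2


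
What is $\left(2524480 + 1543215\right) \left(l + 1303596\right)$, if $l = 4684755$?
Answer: $24358785420945$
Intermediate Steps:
$\left(2524480 + 1543215\right) \left(l + 1303596\right) = \left(2524480 + 1543215\right) \left(4684755 + 1303596\right) = 4067695 \cdot 5988351 = 24358785420945$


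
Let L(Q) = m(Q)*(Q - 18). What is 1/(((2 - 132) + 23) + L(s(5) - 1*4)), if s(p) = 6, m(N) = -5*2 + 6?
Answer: -1/43 ≈ -0.023256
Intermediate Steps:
m(N) = -4 (m(N) = -10 + 6 = -4)
L(Q) = 72 - 4*Q (L(Q) = -4*(Q - 18) = -4*(-18 + Q) = 72 - 4*Q)
1/(((2 - 132) + 23) + L(s(5) - 1*4)) = 1/(((2 - 132) + 23) + (72 - 4*(6 - 1*4))) = 1/((-130 + 23) + (72 - 4*(6 - 4))) = 1/(-107 + (72 - 4*2)) = 1/(-107 + (72 - 8)) = 1/(-107 + 64) = 1/(-43) = -1/43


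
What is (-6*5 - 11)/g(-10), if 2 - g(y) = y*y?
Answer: 41/98 ≈ 0.41837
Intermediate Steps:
g(y) = 2 - y² (g(y) = 2 - y*y = 2 - y²)
(-6*5 - 11)/g(-10) = (-6*5 - 11)/(2 - 1*(-10)²) = (-30 - 11)/(2 - 1*100) = -41/(2 - 100) = -41/(-98) = -41*(-1/98) = 41/98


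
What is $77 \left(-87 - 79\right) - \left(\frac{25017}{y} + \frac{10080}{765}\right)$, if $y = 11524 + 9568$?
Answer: $- \frac{4588314945}{358564} \approx -12796.0$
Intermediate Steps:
$y = 21092$
$77 \left(-87 - 79\right) - \left(\frac{25017}{y} + \frac{10080}{765}\right) = 77 \left(-87 - 79\right) - \left(\frac{25017}{21092} + \frac{10080}{765}\right) = 77 \left(-166\right) - \left(25017 \cdot \frac{1}{21092} + 10080 \cdot \frac{1}{765}\right) = -12782 - \left(\frac{25017}{21092} + \frac{224}{17}\right) = -12782 - \frac{5149897}{358564} = - \frac{4588314945}{358564}$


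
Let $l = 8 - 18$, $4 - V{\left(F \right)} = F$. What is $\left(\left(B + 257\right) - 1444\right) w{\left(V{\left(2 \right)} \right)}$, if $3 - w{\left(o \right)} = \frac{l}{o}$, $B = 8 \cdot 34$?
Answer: $-7320$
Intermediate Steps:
$V{\left(F \right)} = 4 - F$
$B = 272$
$l = -10$ ($l = 8 - 18 = -10$)
$w{\left(o \right)} = 3 + \frac{10}{o}$ ($w{\left(o \right)} = 3 - - \frac{10}{o} = 3 + \frac{10}{o}$)
$\left(\left(B + 257\right) - 1444\right) w{\left(V{\left(2 \right)} \right)} = \left(\left(272 + 257\right) - 1444\right) \left(3 + \frac{10}{4 - 2}\right) = \left(529 - 1444\right) \left(3 + \frac{10}{4 - 2}\right) = - 915 \left(3 + \frac{10}{2}\right) = - 915 \left(3 + 10 \cdot \frac{1}{2}\right) = - 915 \left(3 + 5\right) = \left(-915\right) 8 = -7320$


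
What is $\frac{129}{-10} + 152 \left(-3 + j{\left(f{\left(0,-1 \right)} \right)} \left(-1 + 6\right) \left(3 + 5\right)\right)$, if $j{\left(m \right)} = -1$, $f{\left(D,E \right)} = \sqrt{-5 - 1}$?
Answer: $- \frac{65489}{10} \approx -6548.9$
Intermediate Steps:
$f{\left(D,E \right)} = i \sqrt{6}$ ($f{\left(D,E \right)} = \sqrt{-6} = i \sqrt{6}$)
$\frac{129}{-10} + 152 \left(-3 + j{\left(f{\left(0,-1 \right)} \right)} \left(-1 + 6\right) \left(3 + 5\right)\right) = \frac{129}{-10} + 152 \left(-3 - \left(-1 + 6\right) \left(3 + 5\right)\right) = 129 \left(- \frac{1}{10}\right) + 152 \left(-3 - 5 \cdot 8\right) = - \frac{129}{10} + 152 \left(-3 - 40\right) = - \frac{129}{10} + 152 \left(-43\right) = - \frac{129}{10} - 6536 = - \frac{65489}{10}$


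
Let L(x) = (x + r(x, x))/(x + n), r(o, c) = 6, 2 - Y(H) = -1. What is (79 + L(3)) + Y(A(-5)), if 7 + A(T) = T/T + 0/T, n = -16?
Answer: 1057/13 ≈ 81.308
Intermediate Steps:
A(T) = -6 (A(T) = -7 + (T/T + 0/T) = -7 + (1 + 0) = -7 + 1 = -6)
Y(H) = 3 (Y(H) = 2 - 1*(-1) = 2 + 1 = 3)
L(x) = (6 + x)/(-16 + x) (L(x) = (x + 6)/(x - 16) = (6 + x)/(-16 + x))
(79 + L(3)) + Y(A(-5)) = (79 + (6 + 3)/(-16 + 3)) + 3 = (79 + 9/(-13)) + 3 = (79 - 1/13*9) + 3 = (79 - 9/13) + 3 = 1018/13 + 3 = 1057/13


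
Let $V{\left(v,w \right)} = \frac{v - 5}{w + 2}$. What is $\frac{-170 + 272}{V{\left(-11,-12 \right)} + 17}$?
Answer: $\frac{170}{31} \approx 5.4839$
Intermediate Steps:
$V{\left(v,w \right)} = \frac{-5 + v}{2 + w}$
$\frac{-170 + 272}{V{\left(-11,-12 \right)} + 17} = \frac{-170 + 272}{\frac{-5 - 11}{2 - 12} + 17} = \frac{102}{\frac{1}{-10} \left(-16\right) + 17} = \frac{102}{\left(- \frac{1}{10}\right) \left(-16\right) + 17} = \frac{102}{\frac{8}{5} + 17} = \frac{102}{\frac{93}{5}} = 102 \cdot \frac{5}{93} = \frac{170}{31}$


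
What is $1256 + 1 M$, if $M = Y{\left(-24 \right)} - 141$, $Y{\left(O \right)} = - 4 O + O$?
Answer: $1187$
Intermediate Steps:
$Y{\left(O \right)} = - 3 O$
$M = -69$ ($M = \left(-3\right) \left(-24\right) - 141 = 72 - 141 = -69$)
$1256 + 1 M = 1256 + 1 \left(-69\right) = 1256 - 69 = 1187$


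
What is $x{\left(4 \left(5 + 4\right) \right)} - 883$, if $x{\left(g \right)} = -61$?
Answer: $-944$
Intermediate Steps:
$x{\left(4 \left(5 + 4\right) \right)} - 883 = -61 - 883 = -944$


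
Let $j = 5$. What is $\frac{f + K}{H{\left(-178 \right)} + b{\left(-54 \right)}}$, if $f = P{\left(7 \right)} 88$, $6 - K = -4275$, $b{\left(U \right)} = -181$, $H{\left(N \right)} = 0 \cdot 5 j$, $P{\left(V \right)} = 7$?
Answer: $- \frac{4897}{181} \approx -27.055$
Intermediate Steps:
$H{\left(N \right)} = 0$ ($H{\left(N \right)} = 0 \cdot 5 \cdot 5 = 0 \cdot 5 = 0$)
$K = 4281$ ($K = 6 - -4275 = 6 + 4275 = 4281$)
$f = 616$ ($f = 7 \cdot 88 = 616$)
$\frac{f + K}{H{\left(-178 \right)} + b{\left(-54 \right)}} = \frac{616 + 4281}{0 - 181} = \frac{4897}{-181} = 4897 \left(- \frac{1}{181}\right) = - \frac{4897}{181}$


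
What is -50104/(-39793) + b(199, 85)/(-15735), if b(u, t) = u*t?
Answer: 23057569/125228571 ≈ 0.18412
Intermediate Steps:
b(u, t) = t*u
-50104/(-39793) + b(199, 85)/(-15735) = -50104/(-39793) + (85*199)/(-15735) = -50104*(-1/39793) + 16915*(-1/15735) = 50104/39793 - 3383/3147 = 23057569/125228571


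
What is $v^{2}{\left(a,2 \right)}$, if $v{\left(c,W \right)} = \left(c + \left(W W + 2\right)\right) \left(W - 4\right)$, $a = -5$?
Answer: $4$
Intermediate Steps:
$v{\left(c,W \right)} = \left(-4 + W\right) \left(2 + c + W^{2}\right)$ ($v{\left(c,W \right)} = \left(c + \left(W^{2} + 2\right)\right) \left(-4 + W\right) = \left(c + \left(2 + W^{2}\right)\right) \left(-4 + W\right) = \left(2 + c + W^{2}\right) \left(-4 + W\right) = \left(-4 + W\right) \left(2 + c + W^{2}\right)$)
$v^{2}{\left(a,2 \right)} = \left(-8 + 2^{3} - -20 - 4 \cdot 2^{2} + 2 \cdot 2 + 2 \left(-5\right)\right)^{2} = \left(-8 + 8 + 20 - 16 + 4 - 10\right)^{2} = \left(-2\right)^{2} = 4$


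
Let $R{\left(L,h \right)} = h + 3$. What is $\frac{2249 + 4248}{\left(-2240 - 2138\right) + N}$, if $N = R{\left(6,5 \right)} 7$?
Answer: $- \frac{6497}{4322} \approx -1.5032$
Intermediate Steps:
$R{\left(L,h \right)} = 3 + h$
$N = 56$ ($N = \left(3 + 5\right) 7 = 8 \cdot 7 = 56$)
$\frac{2249 + 4248}{\left(-2240 - 2138\right) + N} = \frac{2249 + 4248}{\left(-2240 - 2138\right) + 56} = \frac{6497}{\left(-2240 - 2138\right) + 56} = \frac{6497}{-4378 + 56} = \frac{6497}{-4322} = 6497 \left(- \frac{1}{4322}\right) = - \frac{6497}{4322}$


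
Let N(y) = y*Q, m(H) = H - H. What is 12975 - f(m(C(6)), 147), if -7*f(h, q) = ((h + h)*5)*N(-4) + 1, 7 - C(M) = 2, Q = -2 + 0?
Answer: 90826/7 ≈ 12975.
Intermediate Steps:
Q = -2
C(M) = 5 (C(M) = 7 - 1*2 = 7 - 2 = 5)
m(H) = 0
N(y) = -2*y (N(y) = y*(-2) = -2*y)
f(h, q) = -⅐ - 80*h/7 (f(h, q) = -(((h + h)*5)*(-2*(-4)) + 1)/7 = -(((2*h)*5)*8 + 1)/7 = -((10*h)*8 + 1)/7 = -(80*h + 1)/7 = -(1 + 80*h)/7 = -⅐ - 80*h/7)
12975 - f(m(C(6)), 147) = 12975 - (-⅐ - 80/7*0) = 12975 - (-⅐ + 0) = 12975 - 1*(-⅐) = 12975 + ⅐ = 90826/7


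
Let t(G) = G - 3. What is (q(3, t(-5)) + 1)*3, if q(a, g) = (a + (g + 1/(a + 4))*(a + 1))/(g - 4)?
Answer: 283/28 ≈ 10.107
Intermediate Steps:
t(G) = -3 + G
q(a, g) = (a + (1 + a)*(g + 1/(4 + a)))/(-4 + g) (q(a, g) = (a + (g + 1/(4 + a))*(1 + a))/(-4 + g) = (a + (1 + a)*(g + 1/(4 + a)))/(-4 + g))
(q(3, t(-5)) + 1)*3 = ((1 + 3² + 4*(-3 - 5) + 5*3 + (-3 - 5)*3² + 5*3*(-3 - 5))/(-16 - 4*3 + 4*(-3 - 5) + 3*(-3 - 5)) + 1)*3 = ((1 + 9 + 4*(-8) + 15 - 8*9 + 5*3*(-8))/(-16 - 12 + 4*(-8) + 3*(-8)) + 1)*3 = ((1 + 9 - 32 + 15 - 72 - 120)/(-16 - 12 - 32 - 24) + 1)*3 = (-199/(-84) + 1)*3 = (-1/84*(-199) + 1)*3 = (199/84 + 1)*3 = (283/84)*3 = 283/28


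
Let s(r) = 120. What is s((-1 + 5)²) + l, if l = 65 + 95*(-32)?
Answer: -2855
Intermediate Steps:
l = -2975 (l = 65 - 3040 = -2975)
s((-1 + 5)²) + l = 120 - 2975 = -2855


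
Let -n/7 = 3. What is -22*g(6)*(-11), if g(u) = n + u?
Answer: -3630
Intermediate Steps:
n = -21 (n = -7*3 = -21)
g(u) = -21 + u
-22*g(6)*(-11) = -22*(-21 + 6)*(-11) = -22*(-15)*(-11) = 330*(-11) = -3630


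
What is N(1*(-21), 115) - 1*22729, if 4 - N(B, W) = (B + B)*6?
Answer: -22473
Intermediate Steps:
N(B, W) = 4 - 12*B (N(B, W) = 4 - (B + B)*6 = 4 - 2*B*6 = 4 - 12*B)
N(1*(-21), 115) - 1*22729 = (4 - 12*(-21)) - 1*22729 = (4 - 12*(-21)) - 22729 = (4 + 252) - 22729 = 256 - 22729 = -22473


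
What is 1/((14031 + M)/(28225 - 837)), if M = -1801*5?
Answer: 13694/2513 ≈ 5.4493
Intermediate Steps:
M = -9005
1/((14031 + M)/(28225 - 837)) = 1/((14031 - 9005)/(28225 - 837)) = 1/(5026/27388) = 1/(5026*(1/27388)) = 1/(2513/13694) = 13694/2513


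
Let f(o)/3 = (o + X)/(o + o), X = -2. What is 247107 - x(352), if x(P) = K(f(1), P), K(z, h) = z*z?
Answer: 988419/4 ≈ 2.4710e+5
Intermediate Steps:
f(o) = 3*(-2 + o)/(2*o) (f(o) = 3*((o - 2)/(o + o)) = 3*((-2 + o)/((2*o))) = 3*((-2 + o)*(1/(2*o))) = 3*((-2 + o)/(2*o)) = 3*(-2 + o)/(2*o))
K(z, h) = z²
x(P) = 9/4 (x(P) = (3/2 - 3/1)² = (3/2 - 3*1)² = (3/2 - 3)² = (-3/2)² = 9/4)
247107 - x(352) = 247107 - 1*9/4 = 247107 - 9/4 = 988419/4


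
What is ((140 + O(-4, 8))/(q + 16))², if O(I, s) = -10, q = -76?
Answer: 169/36 ≈ 4.6944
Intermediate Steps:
((140 + O(-4, 8))/(q + 16))² = ((140 - 10)/(-76 + 16))² = (130/(-60))² = (130*(-1/60))² = (-13/6)² = 169/36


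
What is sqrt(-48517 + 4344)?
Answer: I*sqrt(44173) ≈ 210.17*I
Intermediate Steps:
sqrt(-48517 + 4344) = sqrt(-44173) = I*sqrt(44173)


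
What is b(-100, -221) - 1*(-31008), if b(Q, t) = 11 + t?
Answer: 30798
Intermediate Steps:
b(-100, -221) - 1*(-31008) = (11 - 221) - 1*(-31008) = -210 + 31008 = 30798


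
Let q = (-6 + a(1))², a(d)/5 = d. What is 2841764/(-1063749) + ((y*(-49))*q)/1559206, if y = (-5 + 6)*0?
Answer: -2841764/1063749 ≈ -2.6715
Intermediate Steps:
a(d) = 5*d
q = 1 (q = (-6 + 5*1)² = (-6 + 5)² = (-1)² = 1)
y = 0 (y = 1*0 = 0)
2841764/(-1063749) + ((y*(-49))*q)/1559206 = 2841764/(-1063749) + ((0*(-49))*1)/1559206 = 2841764*(-1/1063749) + (0*1)*(1/1559206) = -2841764/1063749 + 0*(1/1559206) = -2841764/1063749 + 0 = -2841764/1063749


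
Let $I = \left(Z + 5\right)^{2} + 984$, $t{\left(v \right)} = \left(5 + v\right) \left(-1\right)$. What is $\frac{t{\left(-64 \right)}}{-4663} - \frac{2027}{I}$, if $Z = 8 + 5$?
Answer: $- \frac{9529073}{6099204} \approx -1.5623$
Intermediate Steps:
$t{\left(v \right)} = -5 - v$
$Z = 13$
$I = 1308$ ($I = \left(13 + 5\right)^{2} + 984 = 18^{2} + 984 = 324 + 984 = 1308$)
$\frac{t{\left(-64 \right)}}{-4663} - \frac{2027}{I} = \frac{-5 - -64}{-4663} - \frac{2027}{1308} = \left(-5 + 64\right) \left(- \frac{1}{4663}\right) - \frac{2027}{1308} = 59 \left(- \frac{1}{4663}\right) - \frac{2027}{1308} = - \frac{59}{4663} - \frac{2027}{1308} = - \frac{9529073}{6099204}$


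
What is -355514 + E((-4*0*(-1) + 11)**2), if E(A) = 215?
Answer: -355299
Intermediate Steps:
-355514 + E((-4*0*(-1) + 11)**2) = -355514 + 215 = -355299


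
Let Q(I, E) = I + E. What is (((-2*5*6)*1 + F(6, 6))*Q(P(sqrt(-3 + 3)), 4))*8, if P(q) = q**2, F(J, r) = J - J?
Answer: -1920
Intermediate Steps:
F(J, r) = 0
Q(I, E) = E + I
(((-2*5*6)*1 + F(6, 6))*Q(P(sqrt(-3 + 3)), 4))*8 = (((-2*5*6)*1 + 0)*(4 + (sqrt(-3 + 3))**2))*8 = ((-10*6*1 + 0)*(4 + (sqrt(0))**2))*8 = ((-60*1 + 0)*(4 + 0**2))*8 = ((-60 + 0)*(4 + 0))*8 = -60*4*8 = -240*8 = -1920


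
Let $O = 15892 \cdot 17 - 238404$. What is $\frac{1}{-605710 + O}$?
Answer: $- \frac{1}{573950} \approx -1.7423 \cdot 10^{-6}$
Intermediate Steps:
$O = 31760$ ($O = 270164 - 238404 = 31760$)
$\frac{1}{-605710 + O} = \frac{1}{-605710 + 31760} = \frac{1}{-573950} = - \frac{1}{573950}$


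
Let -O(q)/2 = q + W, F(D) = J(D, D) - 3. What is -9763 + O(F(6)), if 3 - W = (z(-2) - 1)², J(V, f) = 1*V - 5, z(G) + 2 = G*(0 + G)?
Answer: -9763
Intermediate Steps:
z(G) = -2 + G² (z(G) = -2 + G*(0 + G) = -2 + G*G = -2 + G²)
J(V, f) = -5 + V (J(V, f) = V - 5 = -5 + V)
F(D) = -8 + D (F(D) = (-5 + D) - 3 = -8 + D)
W = 2 (W = 3 - ((-2 + (-2)²) - 1)² = 3 - ((-2 + 4) - 1)² = 3 - (2 - 1)² = 3 - 1*1² = 3 - 1*1 = 3 - 1 = 2)
O(q) = -4 - 2*q (O(q) = -2*(q + 2) = -2*(2 + q) = -4 - 2*q)
-9763 + O(F(6)) = -9763 + (-4 - 2*(-8 + 6)) = -9763 + (-4 - 2*(-2)) = -9763 + (-4 + 4) = -9763 + 0 = -9763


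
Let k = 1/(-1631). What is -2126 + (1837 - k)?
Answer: -471358/1631 ≈ -289.00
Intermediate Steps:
k = -1/1631 ≈ -0.00061312
-2126 + (1837 - k) = -2126 + (1837 - 1*(-1/1631)) = -2126 + (1837 + 1/1631) = -2126 + 2996148/1631 = -471358/1631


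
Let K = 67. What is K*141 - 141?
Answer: 9306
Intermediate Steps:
K*141 - 141 = 67*141 - 141 = 9447 - 141 = 9306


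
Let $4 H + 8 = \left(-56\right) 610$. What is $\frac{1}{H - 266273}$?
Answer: $- \frac{1}{274815} \approx -3.6388 \cdot 10^{-6}$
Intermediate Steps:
$H = -8542$ ($H = -2 + \frac{\left(-56\right) 610}{4} = -2 + \frac{1}{4} \left(-34160\right) = -2 - 8540 = -8542$)
$\frac{1}{H - 266273} = \frac{1}{-8542 - 266273} = \frac{1}{-274815} = - \frac{1}{274815}$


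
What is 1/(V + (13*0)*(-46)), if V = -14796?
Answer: -1/14796 ≈ -6.7586e-5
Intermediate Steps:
1/(V + (13*0)*(-46)) = 1/(-14796 + (13*0)*(-46)) = 1/(-14796 + 0*(-46)) = 1/(-14796 + 0) = 1/(-14796) = -1/14796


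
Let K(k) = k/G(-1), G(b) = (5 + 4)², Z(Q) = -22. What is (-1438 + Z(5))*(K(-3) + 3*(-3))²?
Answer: -86922560/729 ≈ -1.1924e+5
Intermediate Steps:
G(b) = 81 (G(b) = 9² = 81)
K(k) = k/81
(-1438 + Z(5))*(K(-3) + 3*(-3))² = (-1438 - 22)*((1/81)*(-3) + 3*(-3))² = -1460*(-1/27 - 9)² = -1460*(-244/27)² = -1460*59536/729 = -86922560/729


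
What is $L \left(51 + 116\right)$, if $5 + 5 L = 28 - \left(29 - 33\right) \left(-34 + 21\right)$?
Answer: $- \frac{4843}{5} \approx -968.6$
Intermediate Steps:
$L = - \frac{29}{5}$ ($L = -1 + \frac{28 - \left(29 - 33\right) \left(-34 + 21\right)}{5} = -1 + \frac{28 - \left(-4\right) \left(-13\right)}{5} = -1 + \frac{28 - 52}{5} = -1 + \frac{1}{5} \left(-24\right) = -1 - \frac{24}{5} = - \frac{29}{5} \approx -5.8$)
$L \left(51 + 116\right) = - \frac{29 \left(51 + 116\right)}{5} = \left(- \frac{29}{5}\right) 167 = - \frac{4843}{5}$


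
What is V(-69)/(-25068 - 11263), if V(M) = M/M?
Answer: -1/36331 ≈ -2.7525e-5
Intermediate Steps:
V(M) = 1
V(-69)/(-25068 - 11263) = 1/(-25068 - 11263) = 1/(-36331) = 1*(-1/36331) = -1/36331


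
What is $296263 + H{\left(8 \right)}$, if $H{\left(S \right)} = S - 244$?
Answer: $296027$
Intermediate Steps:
$H{\left(S \right)} = -244 + S$
$296263 + H{\left(8 \right)} = 296263 + \left(-244 + 8\right) = 296263 - 236 = 296027$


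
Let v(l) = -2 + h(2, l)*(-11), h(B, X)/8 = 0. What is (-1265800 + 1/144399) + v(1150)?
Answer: -182780542997/144399 ≈ -1.2658e+6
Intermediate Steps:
h(B, X) = 0 (h(B, X) = 8*0 = 0)
v(l) = -2 (v(l) = -2 + 0*(-11) = -2 + 0 = -2)
(-1265800 + 1/144399) + v(1150) = (-1265800 + 1/144399) - 2 = -182780254199/144399 - 2 = -182780542997/144399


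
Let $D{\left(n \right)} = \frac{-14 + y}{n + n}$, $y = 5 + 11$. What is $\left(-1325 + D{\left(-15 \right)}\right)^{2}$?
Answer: $\frac{395055376}{225} \approx 1.7558 \cdot 10^{6}$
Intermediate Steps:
$y = 16$
$D{\left(n \right)} = \frac{1}{n}$ ($D{\left(n \right)} = \frac{-14 + 16}{n + n} = \frac{2}{2 n} = 2 \frac{1}{2 n} = \frac{1}{n}$)
$\left(-1325 + D{\left(-15 \right)}\right)^{2} = \left(-1325 + \frac{1}{-15}\right)^{2} = \left(-1325 - \frac{1}{15}\right)^{2} = \left(- \frac{19876}{15}\right)^{2} = \frac{395055376}{225}$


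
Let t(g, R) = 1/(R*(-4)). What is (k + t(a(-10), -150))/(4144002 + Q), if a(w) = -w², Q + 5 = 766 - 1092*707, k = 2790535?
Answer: 1674321001/2023631400 ≈ 0.82738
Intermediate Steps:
Q = -771283 (Q = -5 + (766 - 1092*707) = -5 + (766 - 772044) = -5 - 771278 = -771283)
t(g, R) = -1/(4*R) (t(g, R) = 1/(-4*R) = -1/(4*R))
(k + t(a(-10), -150))/(4144002 + Q) = (2790535 - ¼/(-150))/(4144002 - 771283) = (2790535 - ¼*(-1/150))/3372719 = (2790535 + 1/600)*(1/3372719) = (1674321001/600)*(1/3372719) = 1674321001/2023631400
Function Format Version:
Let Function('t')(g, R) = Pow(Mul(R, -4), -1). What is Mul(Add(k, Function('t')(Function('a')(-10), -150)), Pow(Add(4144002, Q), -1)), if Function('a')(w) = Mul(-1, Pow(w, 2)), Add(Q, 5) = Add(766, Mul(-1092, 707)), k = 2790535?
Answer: Rational(1674321001, 2023631400) ≈ 0.82738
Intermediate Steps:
Q = -771283 (Q = Add(-5, Add(766, Mul(-1092, 707))) = Add(-5, Add(766, -772044)) = Add(-5, -771278) = -771283)
Function('t')(g, R) = Mul(Rational(-1, 4), Pow(R, -1)) (Function('t')(g, R) = Pow(Mul(-4, R), -1) = Mul(Rational(-1, 4), Pow(R, -1)))
Mul(Add(k, Function('t')(Function('a')(-10), -150)), Pow(Add(4144002, Q), -1)) = Mul(Add(2790535, Mul(Rational(-1, 4), Pow(-150, -1))), Pow(Add(4144002, -771283), -1)) = Mul(Add(2790535, Mul(Rational(-1, 4), Rational(-1, 150))), Pow(3372719, -1)) = Mul(Add(2790535, Rational(1, 600)), Rational(1, 3372719)) = Mul(Rational(1674321001, 600), Rational(1, 3372719)) = Rational(1674321001, 2023631400)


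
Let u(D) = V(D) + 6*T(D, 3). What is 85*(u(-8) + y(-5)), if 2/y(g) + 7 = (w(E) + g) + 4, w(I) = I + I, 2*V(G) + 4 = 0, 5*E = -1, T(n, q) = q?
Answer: 28135/21 ≈ 1339.8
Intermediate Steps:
E = -1/5 (E = (1/5)*(-1) = -1/5 ≈ -0.20000)
V(G) = -2 (V(G) = -2 + (1/2)*0 = -2 + 0 = -2)
w(I) = 2*I
u(D) = 16 (u(D) = -2 + 6*3 = -2 + 18 = 16)
y(g) = 2/(-17/5 + g) (y(g) = 2/(-7 + ((2*(-1/5) + g) + 4)) = 2/(-7 + ((-2/5 + g) + 4)) = 2/(-7 + (18/5 + g)) = 2/(-17/5 + g))
85*(u(-8) + y(-5)) = 85*(16 + 10/(-17 + 5*(-5))) = 85*(16 + 10/(-17 - 25)) = 85*(16 + 10/(-42)) = 85*(16 + 10*(-1/42)) = 85*(16 - 5/21) = 85*(331/21) = 28135/21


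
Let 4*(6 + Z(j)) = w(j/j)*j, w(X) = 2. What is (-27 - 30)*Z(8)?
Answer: 114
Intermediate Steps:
Z(j) = -6 + j/2 (Z(j) = -6 + (2*j)/4 = -6 + j/2)
(-27 - 30)*Z(8) = (-27 - 30)*(-6 + (½)*8) = -57*(-6 + 4) = -57*(-2) = 114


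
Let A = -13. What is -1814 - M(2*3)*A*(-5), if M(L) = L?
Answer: -2204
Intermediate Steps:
-1814 - M(2*3)*A*(-5) = -1814 - (2*3)*(-13)*(-5) = -1814 - 6*(-13)*(-5) = -1814 - (-78)*(-5) = -1814 - 1*390 = -1814 - 390 = -2204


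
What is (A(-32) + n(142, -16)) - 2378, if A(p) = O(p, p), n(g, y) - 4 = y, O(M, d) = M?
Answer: -2422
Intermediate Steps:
n(g, y) = 4 + y
A(p) = p
(A(-32) + n(142, -16)) - 2378 = (-32 + (4 - 16)) - 2378 = (-32 - 12) - 2378 = -44 - 2378 = -2422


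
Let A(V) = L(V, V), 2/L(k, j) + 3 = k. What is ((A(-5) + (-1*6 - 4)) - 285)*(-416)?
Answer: 122824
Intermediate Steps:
L(k, j) = 2/(-3 + k)
A(V) = 2/(-3 + V)
((A(-5) + (-1*6 - 4)) - 285)*(-416) = ((2/(-3 - 5) + (-1*6 - 4)) - 285)*(-416) = ((2/(-8) + (-6 - 4)) - 285)*(-416) = ((2*(-⅛) - 10) - 285)*(-416) = ((-¼ - 10) - 285)*(-416) = (-41/4 - 285)*(-416) = -1181/4*(-416) = 122824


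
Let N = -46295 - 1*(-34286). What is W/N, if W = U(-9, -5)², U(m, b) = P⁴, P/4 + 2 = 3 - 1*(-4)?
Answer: -25600000000/12009 ≈ -2.1317e+6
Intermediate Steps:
P = 20 (P = -8 + 4*(3 - 1*(-4)) = -8 + 4*(3 + 4) = -8 + 4*7 = -8 + 28 = 20)
U(m, b) = 160000 (U(m, b) = 20⁴ = 160000)
N = -12009 (N = -46295 + 34286 = -12009)
W = 25600000000 (W = 160000² = 25600000000)
W/N = 25600000000/(-12009) = 25600000000*(-1/12009) = -25600000000/12009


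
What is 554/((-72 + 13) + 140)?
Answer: 554/81 ≈ 6.8395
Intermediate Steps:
554/((-72 + 13) + 140) = 554/(-59 + 140) = 554/81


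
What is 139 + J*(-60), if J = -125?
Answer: 7639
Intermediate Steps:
139 + J*(-60) = 139 - 125*(-60) = 139 + 7500 = 7639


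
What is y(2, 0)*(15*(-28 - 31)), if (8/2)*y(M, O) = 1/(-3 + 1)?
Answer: 885/8 ≈ 110.63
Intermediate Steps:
y(M, O) = -1/8 (y(M, O) = 1/(4*(-3 + 1)) = (1/4)/(-2) = (1/4)*(-1/2) = -1/8)
y(2, 0)*(15*(-28 - 31)) = -15*(-28 - 31)/8 = -15*(-59)/8 = -1/8*(-885) = 885/8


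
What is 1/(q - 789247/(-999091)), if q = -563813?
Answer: -999091/563299704736 ≈ -1.7736e-6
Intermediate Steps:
1/(q - 789247/(-999091)) = 1/(-563813 - 789247/(-999091)) = 1/(-563813 - 789247*(-1/999091)) = 1/(-563813 + 789247/999091) = 1/(-563299704736/999091) = -999091/563299704736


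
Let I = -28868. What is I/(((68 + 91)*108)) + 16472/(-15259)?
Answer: -180838499/65506887 ≈ -2.7606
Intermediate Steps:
I/(((68 + 91)*108)) + 16472/(-15259) = -28868*1/(108*(68 + 91)) + 16472/(-15259) = -28868/(159*108) + 16472*(-1/15259) = -28868/17172 - 16472/15259 = -28868*1/17172 - 16472/15259 = -7217/4293 - 16472/15259 = -180838499/65506887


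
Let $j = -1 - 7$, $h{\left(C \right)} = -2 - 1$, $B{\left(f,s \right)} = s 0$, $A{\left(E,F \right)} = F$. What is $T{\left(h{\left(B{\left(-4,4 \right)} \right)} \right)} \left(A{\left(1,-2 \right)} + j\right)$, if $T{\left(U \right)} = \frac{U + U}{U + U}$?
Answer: $-10$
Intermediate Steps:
$B{\left(f,s \right)} = 0$
$h{\left(C \right)} = -3$ ($h{\left(C \right)} = -2 - 1 = -3$)
$T{\left(U \right)} = 1$ ($T{\left(U \right)} = \frac{2 U}{2 U} = 2 U \frac{1}{2 U} = 1$)
$j = -8$
$T{\left(h{\left(B{\left(-4,4 \right)} \right)} \right)} \left(A{\left(1,-2 \right)} + j\right) = 1 \left(-2 - 8\right) = 1 \left(-10\right) = -10$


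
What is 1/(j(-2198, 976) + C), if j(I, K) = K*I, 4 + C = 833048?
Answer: -1/1312204 ≈ -7.6208e-7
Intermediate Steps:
C = 833044 (C = -4 + 833048 = 833044)
j(I, K) = I*K
1/(j(-2198, 976) + C) = 1/(-2198*976 + 833044) = 1/(-2145248 + 833044) = 1/(-1312204) = -1/1312204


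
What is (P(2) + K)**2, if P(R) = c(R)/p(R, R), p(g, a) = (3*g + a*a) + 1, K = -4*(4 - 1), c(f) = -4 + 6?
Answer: 16900/121 ≈ 139.67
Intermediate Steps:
c(f) = 2
K = -12 (K = -4*3 = -12)
p(g, a) = 1 + a**2 + 3*g (p(g, a) = (3*g + a**2) + 1 = (a**2 + 3*g) + 1 = 1 + a**2 + 3*g)
P(R) = 2/(1 + R**2 + 3*R)
(P(2) + K)**2 = (2/(1 + 2**2 + 3*2) - 12)**2 = (2/(1 + 4 + 6) - 12)**2 = (2/11 - 12)**2 = (-130/11)**2 = 16900/121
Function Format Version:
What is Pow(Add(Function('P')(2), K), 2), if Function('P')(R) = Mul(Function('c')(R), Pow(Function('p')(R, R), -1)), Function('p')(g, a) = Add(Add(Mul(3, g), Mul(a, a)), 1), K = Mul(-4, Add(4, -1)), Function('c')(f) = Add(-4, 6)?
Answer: Rational(16900, 121) ≈ 139.67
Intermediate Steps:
Function('c')(f) = 2
K = -12 (K = Mul(-4, 3) = -12)
Function('p')(g, a) = Add(1, Pow(a, 2), Mul(3, g)) (Function('p')(g, a) = Add(Add(Mul(3, g), Pow(a, 2)), 1) = Add(Add(Pow(a, 2), Mul(3, g)), 1) = Add(1, Pow(a, 2), Mul(3, g)))
Function('P')(R) = Mul(2, Pow(Add(1, Pow(R, 2), Mul(3, R)), -1))
Pow(Add(Function('P')(2), K), 2) = Pow(Add(Mul(2, Pow(Add(1, Pow(2, 2), Mul(3, 2)), -1)), -12), 2) = Pow(Add(Mul(2, Pow(Add(1, 4, 6), -1)), -12), 2) = Pow(Add(Mul(2, Pow(11, -1)), -12), 2) = Pow(Add(Mul(2, Rational(1, 11)), -12), 2) = Pow(Add(Rational(2, 11), -12), 2) = Pow(Rational(-130, 11), 2) = Rational(16900, 121)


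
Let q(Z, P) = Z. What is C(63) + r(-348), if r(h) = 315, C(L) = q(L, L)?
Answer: 378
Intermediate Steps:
C(L) = L
C(63) + r(-348) = 63 + 315 = 378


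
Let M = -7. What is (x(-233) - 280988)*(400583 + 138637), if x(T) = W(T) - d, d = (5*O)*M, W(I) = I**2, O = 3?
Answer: -122184016680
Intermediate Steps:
d = -105 (d = (5*3)*(-7) = 15*(-7) = -105)
x(T) = 105 + T**2 (x(T) = T**2 - 1*(-105) = T**2 + 105 = 105 + T**2)
(x(-233) - 280988)*(400583 + 138637) = ((105 + (-233)**2) - 280988)*(400583 + 138637) = ((105 + 54289) - 280988)*539220 = (54394 - 280988)*539220 = -226594*539220 = -122184016680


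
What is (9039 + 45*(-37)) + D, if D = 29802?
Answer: 37176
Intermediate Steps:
(9039 + 45*(-37)) + D = (9039 + 45*(-37)) + 29802 = (9039 - 1665) + 29802 = 7374 + 29802 = 37176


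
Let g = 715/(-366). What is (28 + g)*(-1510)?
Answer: -7197415/183 ≈ -39330.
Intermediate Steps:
g = -715/366 (g = 715*(-1/366) = -715/366 ≈ -1.9536)
(28 + g)*(-1510) = (28 - 715/366)*(-1510) = (9533/366)*(-1510) = -7197415/183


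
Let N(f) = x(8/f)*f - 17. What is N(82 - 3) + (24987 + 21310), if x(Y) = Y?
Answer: 46288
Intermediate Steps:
N(f) = -9 (N(f) = (8/f)*f - 17 = 8 - 17 = -9)
N(82 - 3) + (24987 + 21310) = -9 + (24987 + 21310) = -9 + 46297 = 46288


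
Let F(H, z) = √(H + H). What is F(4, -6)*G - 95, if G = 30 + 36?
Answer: -95 + 132*√2 ≈ 91.676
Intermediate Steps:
G = 66
F(H, z) = √2*√H (F(H, z) = √(2*H) = √2*√H)
F(4, -6)*G - 95 = (√2*√4)*66 - 95 = (√2*2)*66 - 95 = (2*√2)*66 - 95 = 132*√2 - 95 = -95 + 132*√2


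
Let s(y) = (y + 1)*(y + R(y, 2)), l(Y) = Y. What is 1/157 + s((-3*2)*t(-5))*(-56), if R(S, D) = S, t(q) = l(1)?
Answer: -527519/157 ≈ -3360.0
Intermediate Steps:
t(q) = 1
s(y) = 2*y*(1 + y) (s(y) = (y + 1)*(y + y) = (1 + y)*(2*y) = 2*y*(1 + y))
1/157 + s((-3*2)*t(-5))*(-56) = 1/157 + (2*(-3*2*1)*(1 - 3*2*1))*(-56) = 1/157 + (2*(-6*1)*(1 - 6*1))*(-56) = 1/157 + (2*(-6)*(1 - 6))*(-56) = 1/157 + (2*(-6)*(-5))*(-56) = 1/157 + 60*(-56) = 1/157 - 3360 = -527519/157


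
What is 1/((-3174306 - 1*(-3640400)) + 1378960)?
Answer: 1/1845054 ≈ 5.4199e-7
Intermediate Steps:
1/((-3174306 - 1*(-3640400)) + 1378960) = 1/((-3174306 + 3640400) + 1378960) = 1/(466094 + 1378960) = 1/1845054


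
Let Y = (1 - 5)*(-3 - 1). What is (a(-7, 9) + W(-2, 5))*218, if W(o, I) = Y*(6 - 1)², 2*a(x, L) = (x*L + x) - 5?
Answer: 79025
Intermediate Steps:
Y = 16 (Y = -4*(-4) = 16)
a(x, L) = -5/2 + x/2 + L*x/2 (a(x, L) = ((x*L + x) - 5)/2 = ((L*x + x) - 5)/2 = ((x + L*x) - 5)/2 = (-5 + x + L*x)/2 = -5/2 + x/2 + L*x/2)
W(o, I) = 400 (W(o, I) = 16*(6 - 1)² = 16*5² = 16*25 = 400)
(a(-7, 9) + W(-2, 5))*218 = ((-5/2 + (½)*(-7) + (½)*9*(-7)) + 400)*218 = ((-5/2 - 7/2 - 63/2) + 400)*218 = (-75/2 + 400)*218 = (725/2)*218 = 79025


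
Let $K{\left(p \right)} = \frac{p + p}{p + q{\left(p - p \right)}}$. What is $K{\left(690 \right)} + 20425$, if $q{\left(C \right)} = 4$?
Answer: $\frac{7088165}{347} \approx 20427.0$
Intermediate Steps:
$K{\left(p \right)} = \frac{2 p}{4 + p}$ ($K{\left(p \right)} = \frac{p + p}{p + 4} = \frac{2 p}{4 + p}$)
$K{\left(690 \right)} + 20425 = 2 \cdot 690 \frac{1}{4 + 690} + 20425 = 2 \cdot 690 \cdot \frac{1}{694} + 20425 = \frac{690}{347} + 20425 = \frac{7088165}{347}$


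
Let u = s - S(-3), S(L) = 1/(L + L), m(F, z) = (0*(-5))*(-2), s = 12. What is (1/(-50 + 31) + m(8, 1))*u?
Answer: -73/114 ≈ -0.64035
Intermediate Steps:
m(F, z) = 0 (m(F, z) = 0*(-2) = 0)
S(L) = 1/(2*L)
u = 73/6 (u = 12 - 1/(2*(-3)) = 12 - (-1)/(2*3) = 12 - 1*(-⅙) = 12 + ⅙ = 73/6 ≈ 12.167)
(1/(-50 + 31) + m(8, 1))*u = (1/(-50 + 31) + 0)*(73/6) = (1/(-19) + 0)*(73/6) = (-1/19 + 0)*(73/6) = -1/19*73/6 = -73/114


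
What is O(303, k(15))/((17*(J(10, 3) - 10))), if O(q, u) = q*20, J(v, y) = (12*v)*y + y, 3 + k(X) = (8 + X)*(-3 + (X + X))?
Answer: 6060/6001 ≈ 1.0098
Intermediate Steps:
k(X) = -3 + (-3 + 2*X)*(8 + X) (k(X) = -3 + (8 + X)*(-3 + (X + X)) = -3 + (8 + X)*(-3 + 2*X) = -3 + (-3 + 2*X)*(8 + X))
J(v, y) = y + 12*v*y (J(v, y) = 12*v*y + y = y + 12*v*y)
O(q, u) = 20*q
O(303, k(15))/((17*(J(10, 3) - 10))) = (20*303)/((17*(3*(1 + 12*10) - 10))) = 6060/((17*(3*(1 + 120) - 10))) = 6060/((17*(3*121 - 10))) = 6060/((17*(363 - 10))) = 6060/((17*353)) = 6060/6001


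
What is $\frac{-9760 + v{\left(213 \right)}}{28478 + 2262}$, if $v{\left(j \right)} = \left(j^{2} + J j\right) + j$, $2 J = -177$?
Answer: $\frac{33943}{61480} \approx 0.5521$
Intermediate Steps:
$J = - \frac{177}{2}$ ($J = \frac{1}{2} \left(-177\right) = - \frac{177}{2} \approx -88.5$)
$v{\left(j \right)} = j^{2} - \frac{175 j}{2}$ ($v{\left(j \right)} = \left(j^{2} - \frac{177 j}{2}\right) + j = j^{2} - \frac{175 j}{2}$)
$\frac{-9760 + v{\left(213 \right)}}{28478 + 2262} = \frac{-9760 + \frac{1}{2} \cdot 213 \left(-175 + 2 \cdot 213\right)}{28478 + 2262} = \frac{-9760 + \frac{1}{2} \cdot 213 \left(-175 + 426\right)}{30740} = \left(-9760 + \frac{1}{2} \cdot 213 \cdot 251\right) \frac{1}{30740} = \left(-9760 + \frac{53463}{2}\right) \frac{1}{30740} = \frac{33943}{2} \cdot \frac{1}{30740} = \frac{33943}{61480}$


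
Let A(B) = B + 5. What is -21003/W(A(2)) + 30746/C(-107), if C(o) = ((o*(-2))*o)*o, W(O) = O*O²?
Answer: -25724305190/420189749 ≈ -61.221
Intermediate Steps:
A(B) = 5 + B
W(O) = O³
C(o) = -2*o³ (C(o) = ((-2*o)*o)*o = (-2*o²)*o = -2*o³)
-21003/W(A(2)) + 30746/C(-107) = -21003/(5 + 2)³ + 30746/((-2*(-107)³)) = -21003/(7³) + 30746/((-2*(-1225043))) = -21003/343 + 30746/2450086 = -21003*1/343 + 30746*(1/2450086) = -21003/343 + 15373/1225043 = -25724305190/420189749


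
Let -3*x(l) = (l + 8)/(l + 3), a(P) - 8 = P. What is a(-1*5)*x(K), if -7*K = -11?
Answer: -67/32 ≈ -2.0938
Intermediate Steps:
a(P) = 8 + P
K = 11/7 (K = -⅐*(-11) = 11/7 ≈ 1.5714)
x(l) = -(8 + l)/(3*(3 + l)) (x(l) = -(l + 8)/(3*(l + 3)) = -(8 + l)/(3*(3 + l)))
a(-1*5)*x(K) = (8 - 1*5)*((-8 - 1*11/7)/(3*(3 + 11/7))) = (8 - 5)*((-8 - 11/7)/(3*(32/7))) = 3*((⅓)*(7/32)*(-67/7)) = 3*(-67/96) = -67/32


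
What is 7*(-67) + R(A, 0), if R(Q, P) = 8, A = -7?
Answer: -461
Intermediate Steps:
7*(-67) + R(A, 0) = 7*(-67) + 8 = -469 + 8 = -461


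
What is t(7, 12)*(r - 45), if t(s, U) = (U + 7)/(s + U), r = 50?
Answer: 5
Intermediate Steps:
t(s, U) = (7 + U)/(U + s)
t(7, 12)*(r - 45) = ((7 + 12)/(12 + 7))*(50 - 45) = (19/19)*5 = ((1/19)*19)*5 = 1*5 = 5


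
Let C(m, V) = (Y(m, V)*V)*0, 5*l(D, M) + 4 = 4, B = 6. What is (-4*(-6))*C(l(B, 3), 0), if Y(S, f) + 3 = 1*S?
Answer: 0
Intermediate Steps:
Y(S, f) = -3 + S (Y(S, f) = -3 + 1*S = -3 + S)
l(D, M) = 0 (l(D, M) = -⅘ + (⅕)*4 = -⅘ + ⅘ = 0)
C(m, V) = 0 (C(m, V) = ((-3 + m)*V)*0 = (V*(-3 + m))*0 = 0)
(-4*(-6))*C(l(B, 3), 0) = -4*(-6)*0 = 24*0 = 0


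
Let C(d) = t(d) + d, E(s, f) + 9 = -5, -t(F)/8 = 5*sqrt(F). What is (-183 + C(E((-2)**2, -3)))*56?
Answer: -11032 - 2240*I*sqrt(14) ≈ -11032.0 - 8381.3*I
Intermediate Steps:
t(F) = -40*sqrt(F)
E(s, f) = -14 (E(s, f) = -9 - 5 = -14)
C(d) = d - 40*sqrt(d) (C(d) = -40*sqrt(d) + d = d - 40*sqrt(d))
(-183 + C(E((-2)**2, -3)))*56 = (-183 + (-14 - 40*I*sqrt(14)))*56 = (-197 - 40*I*sqrt(14))*56 = -11032 - 2240*I*sqrt(14)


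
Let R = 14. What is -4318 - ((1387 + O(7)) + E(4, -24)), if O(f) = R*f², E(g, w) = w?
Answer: -6367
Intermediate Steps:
O(f) = 14*f²
-4318 - ((1387 + O(7)) + E(4, -24)) = -4318 - ((1387 + 14*7²) - 24) = -4318 - ((1387 + 14*49) - 24) = -4318 - ((1387 + 686) - 24) = -4318 - (2073 - 24) = -4318 - 1*2049 = -4318 - 2049 = -6367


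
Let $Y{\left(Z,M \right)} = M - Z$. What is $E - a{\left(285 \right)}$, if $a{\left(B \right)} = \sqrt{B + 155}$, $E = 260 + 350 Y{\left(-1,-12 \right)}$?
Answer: $-3590 - 2 \sqrt{110} \approx -3611.0$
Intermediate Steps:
$E = -3590$ ($E = 260 + 350 \left(-12 - -1\right) = 260 + 350 \left(-12 + 1\right) = 260 + 350 \left(-11\right) = 260 - 3850 = -3590$)
$a{\left(B \right)} = \sqrt{155 + B}$
$E - a{\left(285 \right)} = -3590 - \sqrt{155 + 285} = -3590 - \sqrt{440} = -3590 - 2 \sqrt{110}$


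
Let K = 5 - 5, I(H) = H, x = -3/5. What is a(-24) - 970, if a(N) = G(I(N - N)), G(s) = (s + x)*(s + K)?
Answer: -970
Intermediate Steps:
x = -3/5 (x = -3*1/5 = -3/5 ≈ -0.60000)
K = 0
G(s) = s*(-3/5 + s) (G(s) = (s - 3/5)*(s + 0) = (-3/5 + s)*s = s*(-3/5 + s))
a(N) = 0 (a(N) = (N - N)*(-3 + 5*(N - N))/5 = (1/5)*0*(-3 + 5*0) = (1/5)*0*(-3 + 0) = (1/5)*0*(-3) = 0)
a(-24) - 970 = 0 - 970 = -970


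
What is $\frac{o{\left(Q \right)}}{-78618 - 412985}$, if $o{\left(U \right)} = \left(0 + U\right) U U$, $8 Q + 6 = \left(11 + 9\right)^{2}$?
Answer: $- \frac{7645373}{31462592} \approx -0.243$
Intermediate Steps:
$Q = \frac{197}{4}$ ($Q = - \frac{3}{4} + \frac{\left(11 + 9\right)^{2}}{8} = - \frac{3}{4} + \frac{20^{2}}{8} = - \frac{3}{4} + \frac{1}{8} \cdot 400 = - \frac{3}{4} + 50 = \frac{197}{4} \approx 49.25$)
$o{\left(U \right)} = U^{3}$ ($o{\left(U \right)} = U U^{2} = U^{3}$)
$\frac{o{\left(Q \right)}}{-78618 - 412985} = \frac{\left(\frac{197}{4}\right)^{3}}{-78618 - 412985} = \frac{7645373}{64 \left(-491603\right)} = \frac{7645373}{64} \left(- \frac{1}{491603}\right) = - \frac{7645373}{31462592}$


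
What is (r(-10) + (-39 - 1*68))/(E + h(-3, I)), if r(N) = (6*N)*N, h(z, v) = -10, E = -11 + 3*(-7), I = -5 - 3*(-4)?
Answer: -493/42 ≈ -11.738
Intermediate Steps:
I = 7 (I = -5 + 12 = 7)
E = -32 (E = -11 - 21 = -32)
r(N) = 6*N²
(r(-10) + (-39 - 1*68))/(E + h(-3, I)) = (6*(-10)² + (-39 - 1*68))/(-32 - 10) = (6*100 + (-39 - 68))/(-42) = (600 - 107)*(-1/42) = 493*(-1/42) = -493/42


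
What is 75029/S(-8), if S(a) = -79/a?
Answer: 600232/79 ≈ 7597.9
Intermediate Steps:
75029/S(-8) = 75029/((-79/(-8))) = 75029/((-79*(-⅛))) = 75029/(79/8) = 75029*(8/79) = 600232/79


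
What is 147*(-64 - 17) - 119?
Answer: -12026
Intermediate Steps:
147*(-64 - 17) - 119 = 147*(-81) - 119 = -11907 - 119 = -12026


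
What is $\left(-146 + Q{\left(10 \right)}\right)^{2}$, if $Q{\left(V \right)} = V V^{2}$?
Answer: $729316$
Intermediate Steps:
$Q{\left(V \right)} = V^{3}$
$\left(-146 + Q{\left(10 \right)}\right)^{2} = \left(-146 + 10^{3}\right)^{2} = \left(-146 + 1000\right)^{2} = 854^{2} = 729316$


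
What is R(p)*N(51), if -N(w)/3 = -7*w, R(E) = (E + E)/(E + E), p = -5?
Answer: 1071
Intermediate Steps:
R(E) = 1 (R(E) = (2*E)/((2*E)) = (2*E)*(1/(2*E)) = 1)
N(w) = 21*w (N(w) = -(-21)*w = 21*w)
R(p)*N(51) = 1*(21*51) = 1*1071 = 1071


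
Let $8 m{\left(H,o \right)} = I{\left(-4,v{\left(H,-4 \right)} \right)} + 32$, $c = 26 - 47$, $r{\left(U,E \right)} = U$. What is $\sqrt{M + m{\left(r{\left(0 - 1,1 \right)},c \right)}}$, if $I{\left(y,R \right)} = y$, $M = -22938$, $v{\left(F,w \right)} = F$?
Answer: $\frac{i \sqrt{91738}}{2} \approx 151.44 i$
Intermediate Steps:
$c = -21$
$m{\left(H,o \right)} = \frac{7}{2}$ ($m{\left(H,o \right)} = \frac{-4 + 32}{8} = \frac{1}{8} \cdot 28 = \frac{7}{2}$)
$\sqrt{M + m{\left(r{\left(0 - 1,1 \right)},c \right)}} = \sqrt{-22938 + \frac{7}{2}} = \sqrt{- \frac{45869}{2}} = \frac{i \sqrt{91738}}{2}$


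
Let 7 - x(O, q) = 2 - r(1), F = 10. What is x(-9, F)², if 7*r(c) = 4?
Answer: 1521/49 ≈ 31.041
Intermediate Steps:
r(c) = 4/7 (r(c) = (⅐)*4 = 4/7)
x(O, q) = 39/7 (x(O, q) = 7 - (2 - 1*4/7) = 7 - (2 - 4/7) = 7 - 1*10/7 = 7 - 10/7 = 39/7)
x(-9, F)² = (39/7)² = 1521/49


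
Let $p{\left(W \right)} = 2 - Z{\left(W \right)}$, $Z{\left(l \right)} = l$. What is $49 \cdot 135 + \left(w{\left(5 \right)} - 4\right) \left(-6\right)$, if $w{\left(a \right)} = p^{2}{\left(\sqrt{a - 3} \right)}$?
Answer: $6603 + 24 \sqrt{2} \approx 6636.9$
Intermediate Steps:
$p{\left(W \right)} = 2 - W$
$w{\left(a \right)} = \left(2 - \sqrt{-3 + a}\right)^{2}$ ($w{\left(a \right)} = \left(2 - \sqrt{a - 3}\right)^{2} = \left(2 - \sqrt{-3 + a}\right)^{2}$)
$49 \cdot 135 + \left(w{\left(5 \right)} - 4\right) \left(-6\right) = 49 \cdot 135 + \left(\left(-2 + \sqrt{-3 + 5}\right)^{2} - 4\right) \left(-6\right) = 6615 + \left(\left(-2 + \sqrt{2}\right)^{2} - 4\right) \left(-6\right) = 6615 + \left(-4 + \left(-2 + \sqrt{2}\right)^{2}\right) \left(-6\right) = 6615 + \left(24 - 6 \left(-2 + \sqrt{2}\right)^{2}\right) = 6639 - 6 \left(-2 + \sqrt{2}\right)^{2}$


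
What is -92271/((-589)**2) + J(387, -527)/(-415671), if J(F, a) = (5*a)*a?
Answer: -520104490886/144204998991 ≈ -3.6067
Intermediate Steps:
J(F, a) = 5*a**2
-92271/((-589)**2) + J(387, -527)/(-415671) = -92271/((-589)**2) + (5*(-527)**2)/(-415671) = -92271/346921 + (5*277729)*(-1/415671) = -92271*1/346921 + 1388645*(-1/415671) = -92271/346921 - 1388645/415671 = -520104490886/144204998991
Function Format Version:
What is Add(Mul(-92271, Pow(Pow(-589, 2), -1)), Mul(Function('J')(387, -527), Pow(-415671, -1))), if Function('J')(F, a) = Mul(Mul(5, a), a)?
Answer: Rational(-520104490886, 144204998991) ≈ -3.6067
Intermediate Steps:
Function('J')(F, a) = Mul(5, Pow(a, 2))
Add(Mul(-92271, Pow(Pow(-589, 2), -1)), Mul(Function('J')(387, -527), Pow(-415671, -1))) = Add(Mul(-92271, Pow(Pow(-589, 2), -1)), Mul(Mul(5, Pow(-527, 2)), Pow(-415671, -1))) = Add(Mul(-92271, Pow(346921, -1)), Mul(Mul(5, 277729), Rational(-1, 415671))) = Add(Mul(-92271, Rational(1, 346921)), Mul(1388645, Rational(-1, 415671))) = Add(Rational(-92271, 346921), Rational(-1388645, 415671)) = Rational(-520104490886, 144204998991)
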